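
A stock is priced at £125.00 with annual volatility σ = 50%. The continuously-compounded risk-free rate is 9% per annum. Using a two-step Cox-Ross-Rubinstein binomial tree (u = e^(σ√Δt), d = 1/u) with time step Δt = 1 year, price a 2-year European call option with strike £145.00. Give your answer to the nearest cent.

CRR parameters: u = e^(σ√Δt) = e^(0.5·√1) = 1.6487, d = 1/u = 0.6065
Per-period rate: rΔt = 0.09·1 = 0.09, so R = e^0.09 = 1.0942
Risk-neutral probability p = (e^0.09 − 0.6065)/(1.6487 − 0.6065) = 0.4876/1.0422 = 0.4679
Terminal stock prices: S_uu = 339.8, S_ud = 125, S_dd = 45.98
Terminal payoffs (S − K): max(194.8, 0) = 194.8, max(-20, 0) = 0, max(-99.02, 0) = 0
Node u (S = 206.1): V_u = e^(−0.09)·[0.4679·194.7852 + 0.5321·0.0000] = 83.2961
Node d (S = 75.82): V_d = e^(−0.09)·[0.4679·0.0000 + 0.5321·0.0000] = 0.0000
Node 0 (S = 125): V_0 = e^(−0.09)·[0.4679·83.2961 + 0.5321·0.0000] = 35.6200

£35.62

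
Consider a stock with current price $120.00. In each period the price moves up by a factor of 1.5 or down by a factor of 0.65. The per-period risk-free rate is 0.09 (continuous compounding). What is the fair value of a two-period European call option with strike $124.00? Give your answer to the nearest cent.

Risk-neutral probability p = (e^0.09 − 0.65)/(1.5 − 0.65) = 0.4442/0.8500 = 0.5226
Terminal stock prices: S_uu = 270, S_ud = 117, S_dd = 50.7
Terminal payoffs (S − K): max(146, 0) = 146, max(-7, 0) = 0, max(-73.3, 0) = 0
Node u (S = 180): V_u = e^(−0.09)·[0.5226·146.0000 + 0.4774·0.0000] = 69.7270
Node d (S = 78): V_d = e^(−0.09)·[0.5226·0.0000 + 0.4774·0.0000] = 0.0000
Node 0 (S = 120): V_0 = e^(−0.09)·[0.5226·69.7270 + 0.4774·0.0000] = 33.3004

$33.30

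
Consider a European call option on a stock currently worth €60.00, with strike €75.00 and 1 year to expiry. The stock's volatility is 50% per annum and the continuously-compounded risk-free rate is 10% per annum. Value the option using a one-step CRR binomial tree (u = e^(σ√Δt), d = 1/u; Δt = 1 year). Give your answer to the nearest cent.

CRR parameters: u = e^(σ√Δt) = e^(0.5·√1) = 1.6487, d = 1/u = 0.6065
Per-period rate: rΔt = 0.1·1 = 0.1, so R = e^0.1 = 1.1052
Risk-neutral probability p = (e^0.1 − 0.6065)/(1.6487 − 0.6065) = 0.4986/1.0422 = 0.4785
Terminal stock prices: S_u = 98.92, S_d = 36.39
Terminal payoffs (S − K): max(23.92, 0) = 23.92, max(-38.61, 0) = 0
Node 0 (S = 60): V_0 = e^(−0.1)·[0.4785·23.9233 + 0.5215·0.0000] = 10.3569

€10.36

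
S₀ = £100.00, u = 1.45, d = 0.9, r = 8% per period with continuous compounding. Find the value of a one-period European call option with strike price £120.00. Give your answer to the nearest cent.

Risk-neutral probability p = (e^0.08 − 0.9)/(1.45 − 0.9) = 0.1833/0.5500 = 0.3332
Terminal stock prices: S_u = 145, S_d = 90
Terminal payoffs (S − K): max(25, 0) = 25, max(-30, 0) = 0
Node 0 (S = 100): V_0 = e^(−0.08)·[0.3332·25.0000 + 0.6668·0.0000] = 7.6907

£7.69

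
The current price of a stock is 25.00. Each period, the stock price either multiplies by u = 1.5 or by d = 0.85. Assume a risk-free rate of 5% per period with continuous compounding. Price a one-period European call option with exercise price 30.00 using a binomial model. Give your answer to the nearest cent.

2.21

Risk-neutral probability p = (e^0.05 − 0.85)/(1.5 − 0.85) = 0.2013/0.6500 = 0.3096
Terminal stock prices: S_u = 37.5, S_d = 21.25
Terminal payoffs (S − K): max(7.5, 0) = 7.5, max(-8.75, 0) = 0
Node 0 (S = 25): V_0 = e^(−0.05)·[0.3096·7.5000 + 0.6904·0.0000] = 2.2091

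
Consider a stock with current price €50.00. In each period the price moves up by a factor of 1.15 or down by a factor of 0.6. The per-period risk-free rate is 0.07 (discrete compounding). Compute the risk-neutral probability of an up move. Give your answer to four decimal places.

Risk-neutral probability p = (1 + 0.07 − 0.6)/(1.15 − 0.6) = 0.4700/0.5500 = 0.8545

p = 0.8545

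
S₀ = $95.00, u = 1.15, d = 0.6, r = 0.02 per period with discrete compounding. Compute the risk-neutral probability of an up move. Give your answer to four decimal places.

p = 0.7636

Risk-neutral probability p = (1 + 0.02 − 0.6)/(1.15 − 0.6) = 0.4200/0.5500 = 0.7636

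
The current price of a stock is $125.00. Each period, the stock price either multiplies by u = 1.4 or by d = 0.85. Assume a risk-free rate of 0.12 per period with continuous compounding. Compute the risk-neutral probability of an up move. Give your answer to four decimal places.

p = 0.5045

Risk-neutral probability p = (e^0.12 − 0.85)/(1.4 − 0.85) = 0.2775/0.5500 = 0.5045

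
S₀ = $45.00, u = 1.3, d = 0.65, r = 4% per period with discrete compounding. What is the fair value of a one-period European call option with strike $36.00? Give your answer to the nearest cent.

Risk-neutral probability p = (1 + 0.04 − 0.65)/(1.3 − 0.65) = 0.3900/0.6500 = 0.6000
Terminal stock prices: S_u = 58.5, S_d = 29.25
Terminal payoffs (S − K): max(22.5, 0) = 22.5, max(-6.75, 0) = 0
Node 0 (S = 45): V_0 = 1/1.04·[0.6000·22.5000 + 0.4000·0.0000] = 12.9808

$12.98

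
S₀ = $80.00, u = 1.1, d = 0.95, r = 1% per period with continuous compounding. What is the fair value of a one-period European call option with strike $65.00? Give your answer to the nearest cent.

$15.65

Risk-neutral probability p = (e^0.01 − 0.95)/(1.1 − 0.95) = 0.0601/0.1500 = 0.4003
Terminal stock prices: S_u = 88, S_d = 76
Terminal payoffs (S − K): max(23, 0) = 23, max(11, 0) = 11
Node 0 (S = 80): V_0 = e^(−0.01)·[0.4003·23.0000 + 0.5997·11.0000] = 15.6468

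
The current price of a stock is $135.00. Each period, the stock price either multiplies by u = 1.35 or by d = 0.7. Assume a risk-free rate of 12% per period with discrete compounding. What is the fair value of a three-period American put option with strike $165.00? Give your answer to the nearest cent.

$30.00

Risk-neutral probability p = (1 + 0.12 − 0.7)/(1.35 − 0.7) = 0.4200/0.6500 = 0.6462
Terminal stock prices: S_uuu = 332.2, S_uud = 172.2, S_udd = 89.3, S_ddd = 46.3
Terminal payoffs (K − S): max(-167.2, 0) = 0, max(-7.226, 0) = 0, max(75.7, 0) = 75.7, max(118.7, 0) = 118.7
Node uu (S = 246): continuation = 1/1.12·[0.6462·0.0000 + 0.3538·0.0000] = 0.0000; exercise value = 0.0000 ≤ continuation, so V_uu = 0.0000
Node ud (S = 127.6): continuation = 1/1.12·[0.6462·0.0000 + 0.3538·75.6975] = 23.9154; exercise value = 37.4250 > continuation, so V_ud = 37.4250 (exercise)
Node dd (S = 66.15): continuation = 1/1.12·[0.6462·75.6975 + 0.3538·118.6950] = 81.1714; exercise value = 98.8500 > continuation, so V_dd = 98.8500 (exercise)
Node u (S = 182.2): continuation = 1/1.12·[0.6462·0.0000 + 0.3538·37.4250] = 11.8238; exercise value = 0.0000 ≤ continuation, so V_u = 11.8238
Node d (S = 94.5): continuation = 1/1.12·[0.6462·37.4250 + 0.3538·98.8500] = 52.8214; exercise value = 70.5000 > continuation, so V_d = 70.5000 (exercise)
Node 0 (S = 135): continuation = 1/1.12·[0.6462·11.8238 + 0.3538·70.5000] = 29.0948; exercise value = 30.0000 > continuation, so V_0 = 30.0000 (exercise)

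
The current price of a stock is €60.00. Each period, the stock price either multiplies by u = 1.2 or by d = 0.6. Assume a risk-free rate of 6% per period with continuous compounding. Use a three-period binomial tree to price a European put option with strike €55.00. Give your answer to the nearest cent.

€4.48

Risk-neutral probability p = (e^0.06 − 0.6)/(1.2 − 0.6) = 0.4618/0.6000 = 0.7697
Terminal stock prices: S_uuu = 103.7, S_uud = 51.84, S_udd = 25.92, S_ddd = 12.96
Terminal payoffs (K − S): max(-48.68, 0) = 0, max(3.16, 0) = 3.16, max(29.08, 0) = 29.08, max(42.04, 0) = 42.04
Node uu (S = 86.4): V_uu = e^(−0.06)·[0.7697·0.0000 + 0.2303·3.1600] = 0.6853
Node ud (S = 43.2): V_ud = e^(−0.06)·[0.7697·3.1600 + 0.2303·29.0800] = 8.5970
Node dd (S = 21.6): V_dd = e^(−0.06)·[0.7697·29.0800 + 0.2303·42.0400] = 30.1970
Node u (S = 72): V_u = e^(−0.06)·[0.7697·0.6853 + 0.2303·8.5970] = 2.3611
Node d (S = 36): V_d = e^(−0.06)·[0.7697·8.5970 + 0.2303·30.1970] = 12.7806
Node 0 (S = 60): V_0 = e^(−0.06)·[0.7697·2.3611 + 0.2303·12.7806] = 4.4832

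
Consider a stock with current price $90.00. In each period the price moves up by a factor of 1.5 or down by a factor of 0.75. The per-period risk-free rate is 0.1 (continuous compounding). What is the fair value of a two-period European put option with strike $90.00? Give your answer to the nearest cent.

$8.93

Risk-neutral probability p = (e^0.1 − 0.75)/(1.5 − 0.75) = 0.3552/0.7500 = 0.4736
Terminal stock prices: S_uu = 202.5, S_ud = 101.2, S_dd = 50.62
Terminal payoffs (K − S): max(-112.5, 0) = 0, max(-11.25, 0) = 0, max(39.38, 0) = 39.38
Node u (S = 135): V_u = e^(−0.1)·[0.4736·0.0000 + 0.5264·0.0000] = 0.0000
Node d (S = 67.5): V_d = e^(−0.1)·[0.4736·0.0000 + 0.5264·39.3750] = 18.7559
Node 0 (S = 90): V_0 = e^(−0.1)·[0.4736·0.0000 + 0.5264·18.7559] = 8.9342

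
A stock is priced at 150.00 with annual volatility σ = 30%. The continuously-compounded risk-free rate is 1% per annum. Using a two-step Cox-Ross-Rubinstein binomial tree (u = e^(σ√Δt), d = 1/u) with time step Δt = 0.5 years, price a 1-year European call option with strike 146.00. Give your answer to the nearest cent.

19.33

CRR parameters: u = e^(σ√Δt) = e^(0.3·√0.5) = 1.2363, d = 1/u = 0.8089
Per-period rate: rΔt = 0.01·0.5 = 0.005, so R = e^0.005 = 1.0050
Risk-neutral probability p = (e^0.005 − 0.8089)/(1.2363 − 0.8089) = 0.1962/0.4275 = 0.4589
Terminal stock prices: S_uu = 229.3, S_ud = 150, S_dd = 98.14
Terminal payoffs (S − K): max(83.27, 0) = 83.27, max(4, 0) = 4, max(-47.86, 0) = 0
Node u (S = 185.4): V_u = e^(−0.005)·[0.4589·83.2698 + 0.5411·4.0000] = 40.1748
Node d (S = 121.3): V_d = e^(−0.005)·[0.4589·4.0000 + 0.5411·0.0000] = 1.8264
Node 0 (S = 150): V_0 = e^(−0.005)·[0.4589·40.1748 + 0.5411·1.8264] = 19.3273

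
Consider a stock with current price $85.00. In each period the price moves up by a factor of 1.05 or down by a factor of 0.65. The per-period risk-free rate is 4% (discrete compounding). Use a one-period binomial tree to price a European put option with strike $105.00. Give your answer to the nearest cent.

Risk-neutral probability p = (1 + 0.04 − 0.65)/(1.05 − 0.65) = 0.3900/0.4000 = 0.9750
Terminal stock prices: S_u = 89.25, S_d = 55.25
Terminal payoffs (K − S): max(15.75, 0) = 15.75, max(49.75, 0) = 49.75
Node 0 (S = 85): V_0 = 1/1.04·[0.9750·15.7500 + 0.0250·49.7500] = 15.9615

$15.96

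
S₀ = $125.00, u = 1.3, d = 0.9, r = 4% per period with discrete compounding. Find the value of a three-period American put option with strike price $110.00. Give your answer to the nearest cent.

Risk-neutral probability p = (1 + 0.04 − 0.9)/(1.3 − 0.9) = 0.1400/0.4000 = 0.3500
Terminal stock prices: S_uuu = 274.6, S_uud = 190.1, S_udd = 131.6, S_ddd = 91.13
Terminal payoffs (K − S): max(-164.6, 0) = 0, max(-80.13, 0) = 0, max(-21.62, 0) = 0, max(18.87, 0) = 18.87
Node uu (S = 211.3): continuation = 1/1.04·[0.3500·0.0000 + 0.6500·0.0000] = 0.0000; exercise value = 0.0000 ≤ continuation, so V_uu = 0.0000
Node ud (S = 146.2): continuation = 1/1.04·[0.3500·0.0000 + 0.6500·0.0000] = 0.0000; exercise value = 0.0000 ≤ continuation, so V_ud = 0.0000
Node dd (S = 101.2): continuation = 1/1.04·[0.3500·0.0000 + 0.6500·18.8750] = 11.7969; exercise value = 8.7500 ≤ continuation, so V_dd = 11.7969
Node u (S = 162.5): continuation = 1/1.04·[0.3500·0.0000 + 0.6500·0.0000] = 0.0000; exercise value = 0.0000 ≤ continuation, so V_u = 0.0000
Node d (S = 112.5): continuation = 1/1.04·[0.3500·0.0000 + 0.6500·11.7969] = 7.3730; exercise value = 0.0000 ≤ continuation, so V_d = 7.3730
Node 0 (S = 125): continuation = 1/1.04·[0.3500·0.0000 + 0.6500·7.3730] = 4.6082; exercise value = 0.0000 ≤ continuation, so V_0 = 4.6082

$4.61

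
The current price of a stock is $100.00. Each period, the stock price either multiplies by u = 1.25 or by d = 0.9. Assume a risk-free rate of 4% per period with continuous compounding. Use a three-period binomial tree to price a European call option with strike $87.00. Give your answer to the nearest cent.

$25.51

Risk-neutral probability p = (e^0.04 − 0.9)/(1.25 − 0.9) = 0.1408/0.3500 = 0.4023
Terminal stock prices: S_uuu = 195.3, S_uud = 140.6, S_udd = 101.2, S_ddd = 72.9
Terminal payoffs (S − K): max(108.3, 0) = 108.3, max(53.62, 0) = 53.62, max(14.25, 0) = 14.25, max(-14.1, 0) = 0
Node uu (S = 156.2): V_uu = e^(−0.04)·[0.4023·108.3125 + 0.5977·53.6250] = 72.6613
Node ud (S = 112.5): V_ud = e^(−0.04)·[0.4023·53.6250 + 0.5977·14.2500] = 28.9113
Node dd (S = 81): V_dd = e^(−0.04)·[0.4023·14.2500 + 0.5977·0.0000] = 5.5082
Node u (S = 125): V_u = e^(−0.04)·[0.4023·72.6613 + 0.5977·28.9113] = 44.6889
Node d (S = 90): V_d = e^(−0.04)·[0.4023·28.9113 + 0.5977·5.5082] = 14.3385
Node 0 (S = 100): V_0 = e^(−0.04)·[0.4023·44.6889 + 0.5977·14.3385] = 25.5080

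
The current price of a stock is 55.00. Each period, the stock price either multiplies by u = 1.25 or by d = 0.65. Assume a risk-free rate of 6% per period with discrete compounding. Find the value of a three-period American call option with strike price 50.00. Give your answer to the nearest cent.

Risk-neutral probability p = (1 + 0.06 − 0.65)/(1.25 − 0.65) = 0.4100/0.6000 = 0.6833
Terminal stock prices: S_uuu = 107.4, S_uud = 55.86, S_udd = 29.05, S_ddd = 15.1
Terminal payoffs (S − K): max(57.42, 0) = 57.42, max(5.859, 0) = 5.859, max(-20.95, 0) = 0, max(-34.9, 0) = 0
Node uu (S = 85.94): continuation = 1/1.06·[0.6833·57.4219 + 0.3167·5.8594] = 38.7677; exercise value = 35.9375 ≤ continuation, so V_uu = 38.7677
Node ud (S = 44.69): continuation = 1/1.06·[0.6833·5.8594 + 0.3167·0.0000] = 3.7773; exercise value = 0.0000 ≤ continuation, so V_ud = 3.7773
Node dd (S = 23.24): continuation = 1/1.06·[0.6833·0.0000 + 0.3167·0.0000] = 0.0000; exercise value = 0.0000 ≤ continuation, so V_dd = 0.0000
Node u (S = 68.75): continuation = 1/1.06·[0.6833·38.7677 + 0.3167·3.7773] = 26.1202; exercise value = 18.7500 ≤ continuation, so V_u = 26.1202
Node d (S = 35.75): continuation = 1/1.06·[0.6833·3.7773 + 0.3167·0.0000] = 2.4350; exercise value = 0.0000 ≤ continuation, so V_d = 2.4350
Node 0 (S = 55): continuation = 1/1.06·[0.6833·26.1202 + 0.3167·2.4350] = 17.5659; exercise value = 5.0000 ≤ continuation, so V_0 = 17.5659

17.57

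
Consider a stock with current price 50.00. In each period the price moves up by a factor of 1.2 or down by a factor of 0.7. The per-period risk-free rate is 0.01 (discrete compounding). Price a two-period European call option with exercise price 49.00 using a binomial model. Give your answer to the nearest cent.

Risk-neutral probability p = (1 + 0.01 − 0.7)/(1.2 − 0.7) = 0.3100/0.5000 = 0.6200
Terminal stock prices: S_uu = 72, S_ud = 42, S_dd = 24.5
Terminal payoffs (S − K): max(23, 0) = 23, max(-7, 0) = 0, max(-24.5, 0) = 0
Node u (S = 60): V_u = 1/1.01·[0.6200·23.0000 + 0.3800·0.0000] = 14.1188
Node d (S = 35): V_d = 1/1.01·[0.6200·0.0000 + 0.3800·0.0000] = 0.0000
Node 0 (S = 50): V_0 = 1/1.01·[0.6200·14.1188 + 0.3800·0.0000] = 8.6670

8.67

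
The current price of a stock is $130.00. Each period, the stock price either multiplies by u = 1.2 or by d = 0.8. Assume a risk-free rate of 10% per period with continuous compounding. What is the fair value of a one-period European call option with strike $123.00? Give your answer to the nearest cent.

Risk-neutral probability p = (e^0.1 − 0.8)/(1.2 − 0.8) = 0.3052/0.4000 = 0.7629
Terminal stock prices: S_u = 156, S_d = 104
Terminal payoffs (S − K): max(33, 0) = 33, max(-19, 0) = 0
Node 0 (S = 130): V_0 = e^(−0.1)·[0.7629·33.0000 + 0.2371·0.0000] = 22.7807

$22.78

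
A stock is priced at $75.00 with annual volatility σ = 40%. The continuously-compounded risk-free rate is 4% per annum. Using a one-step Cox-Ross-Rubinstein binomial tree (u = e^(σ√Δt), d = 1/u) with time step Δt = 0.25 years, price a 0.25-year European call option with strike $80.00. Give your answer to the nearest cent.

$5.46

CRR parameters: u = e^(σ√Δt) = e^(0.4·√0.25) = 1.2214, d = 1/u = 0.8187
Per-period rate: rΔt = 0.04·0.25 = 0.01, so R = e^0.01 = 1.0101
Risk-neutral probability p = (e^0.01 − 0.8187)/(1.2214 − 0.8187) = 0.1913/0.4027 = 0.4751
Terminal stock prices: S_u = 91.61, S_d = 61.4
Terminal payoffs (S − K): max(11.61, 0) = 11.61, max(-18.6, 0) = 0
Node 0 (S = 75): V_0 = e^(−0.01)·[0.4751·11.6052 + 0.5249·0.0000] = 5.4591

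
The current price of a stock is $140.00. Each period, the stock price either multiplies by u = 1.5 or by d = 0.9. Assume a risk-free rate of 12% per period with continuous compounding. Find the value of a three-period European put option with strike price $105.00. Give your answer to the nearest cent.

Risk-neutral probability p = (e^0.12 − 0.9)/(1.5 − 0.9) = 0.2275/0.6000 = 0.3792
Terminal stock prices: S_uuu = 472.5, S_uud = 283.5, S_udd = 170.1, S_ddd = 102.1
Terminal payoffs (K − S): max(-367.5, 0) = 0, max(-178.5, 0) = 0, max(-65.1, 0) = 0, max(2.94, 0) = 2.94
Node uu (S = 315): V_uu = e^(−0.12)·[0.3792·0.0000 + 0.6208·0.0000] = 0.0000
Node ud (S = 189): V_ud = e^(−0.12)·[0.3792·0.0000 + 0.6208·0.0000] = 0.0000
Node dd (S = 113.4): V_dd = e^(−0.12)·[0.3792·0.0000 + 0.6208·2.9400] = 1.6189
Node u (S = 210): V_u = e^(−0.12)·[0.3792·0.0000 + 0.6208·0.0000] = 0.0000
Node d (S = 126): V_d = e^(−0.12)·[0.3792·0.0000 + 0.6208·1.6189] = 0.8914
Node 0 (S = 140): V_0 = e^(−0.12)·[0.3792·0.0000 + 0.6208·0.8914] = 0.4908

$0.49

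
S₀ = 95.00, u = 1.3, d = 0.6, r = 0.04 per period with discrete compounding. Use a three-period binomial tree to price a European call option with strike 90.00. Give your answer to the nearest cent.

28.69

Risk-neutral probability p = (1 + 0.04 − 0.6)/(1.3 − 0.6) = 0.4400/0.7000 = 0.6286
Terminal stock prices: S_uuu = 208.7, S_uud = 96.33, S_udd = 44.46, S_ddd = 20.52
Terminal payoffs (S − K): max(118.7, 0) = 118.7, max(6.33, 0) = 6.33, max(-45.54, 0) = 0, max(-69.48, 0) = 0
Node uu (S = 160.6): V_uu = 1/1.04·[0.6286·118.7150 + 0.3714·6.3300] = 74.0115
Node ud (S = 74.1): V_ud = 1/1.04·[0.6286·6.3300 + 0.3714·0.0000] = 3.8258
Node dd (S = 34.2): V_dd = 1/1.04·[0.6286·0.0000 + 0.3714·0.0000] = 0.0000
Node u (S = 123.5): V_u = 1/1.04·[0.6286·74.0115 + 0.3714·3.8258] = 46.0986
Node d (S = 57): V_d = 1/1.04·[0.6286·3.8258 + 0.3714·0.0000] = 2.3123
Node 0 (S = 95): V_0 = 1/1.04·[0.6286·46.0986 + 0.3714·2.3123] = 28.6876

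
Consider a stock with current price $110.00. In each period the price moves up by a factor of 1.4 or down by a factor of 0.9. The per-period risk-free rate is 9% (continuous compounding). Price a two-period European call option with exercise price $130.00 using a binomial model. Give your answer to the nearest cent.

$14.20

Risk-neutral probability p = (e^0.09 − 0.9)/(1.4 − 0.9) = 0.1942/0.5000 = 0.3883
Terminal stock prices: S_uu = 215.6, S_ud = 138.6, S_dd = 89.1
Terminal payoffs (S − K): max(85.6, 0) = 85.6, max(8.6, 0) = 8.6, max(-40.9, 0) = 0
Node u (S = 154): V_u = e^(−0.09)·[0.3883·85.6000 + 0.6117·8.6000] = 35.1889
Node d (S = 99): V_d = e^(−0.09)·[0.3883·8.6000 + 0.6117·0.0000] = 3.0523
Node 0 (S = 110): V_0 = e^(−0.09)·[0.3883·35.1889 + 0.6117·3.0523] = 14.1957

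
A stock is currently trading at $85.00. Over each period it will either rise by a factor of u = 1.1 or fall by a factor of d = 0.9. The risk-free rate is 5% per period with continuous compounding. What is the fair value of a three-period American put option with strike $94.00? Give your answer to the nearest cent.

$9.00

Risk-neutral probability p = (e^0.05 − 0.9)/(1.1 − 0.9) = 0.1513/0.2000 = 0.7564
Terminal stock prices: S_uuu = 113.1, S_uud = 92.57, S_udd = 75.74, S_ddd = 61.97
Terminal payoffs (K − S): max(-19.14, 0) = 0, max(1.435, 0) = 1.435, max(18.26, 0) = 18.26, max(32.03, 0) = 32.03
Node uu (S = 102.9): continuation = e^(−0.05)·[0.7564·0.0000 + 0.2436·1.4350] = 0.3326; exercise value = 0.0000 ≤ continuation, so V_uu = 0.3326
Node ud (S = 84.15): continuation = e^(−0.05)·[0.7564·1.4350 + 0.2436·18.2650] = 5.2656; exercise value = 9.8500 > continuation, so V_ud = 9.8500 (exercise)
Node dd (S = 68.85): continuation = e^(−0.05)·[0.7564·18.2650 + 0.2436·32.0350] = 20.5656; exercise value = 25.1500 > continuation, so V_dd = 25.1500 (exercise)
Node u (S = 93.5): continuation = e^(−0.05)·[0.7564·0.3326 + 0.2436·9.8500] = 2.5221; exercise value = 0.5000 ≤ continuation, so V_u = 2.5221
Node d (S = 76.5): continuation = e^(−0.05)·[0.7564·9.8500 + 0.2436·25.1500] = 12.9156; exercise value = 17.5000 > continuation, so V_d = 17.5000 (exercise)
Node 0 (S = 85): continuation = e^(−0.05)·[0.7564·2.5221 + 0.2436·17.5000] = 5.8704; exercise value = 9.0000 > continuation, so V_0 = 9.0000 (exercise)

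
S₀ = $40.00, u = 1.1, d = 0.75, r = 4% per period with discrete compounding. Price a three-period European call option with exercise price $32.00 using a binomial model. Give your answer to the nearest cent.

$12.09

Risk-neutral probability p = (1 + 0.04 − 0.75)/(1.1 − 0.75) = 0.2900/0.3500 = 0.8286
Terminal stock prices: S_uuu = 53.24, S_uud = 36.3, S_udd = 24.75, S_ddd = 16.88
Terminal payoffs (S − K): max(21.24, 0) = 21.24, max(4.3, 0) = 4.3, max(-7.25, 0) = 0, max(-15.12, 0) = 0
Node uu (S = 48.4): V_uu = 1/1.04·[0.8286·21.2400 + 0.1714·4.3000] = 17.6308
Node ud (S = 33): V_ud = 1/1.04·[0.8286·4.3000 + 0.1714·0.0000] = 3.4258
Node dd (S = 22.5): V_dd = 1/1.04·[0.8286·0.0000 + 0.1714·0.0000] = 0.0000
Node u (S = 44): V_u = 1/1.04·[0.8286·17.6308 + 0.1714·3.4258] = 14.6112
Node d (S = 30): V_d = 1/1.04·[0.8286·3.4258 + 0.1714·0.0000] = 2.7294
Node 0 (S = 40): V_0 = 1/1.04·[0.8286·14.6112 + 0.1714·2.7294] = 12.0907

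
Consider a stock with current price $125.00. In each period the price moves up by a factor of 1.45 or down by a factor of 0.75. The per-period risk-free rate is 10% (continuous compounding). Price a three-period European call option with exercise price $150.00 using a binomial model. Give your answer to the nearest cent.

Risk-neutral probability p = (e^0.1 − 0.75)/(1.45 − 0.75) = 0.3552/0.7000 = 0.5074
Terminal stock prices: S_uuu = 381.1, S_uud = 197.1, S_udd = 102, S_ddd = 52.73
Terminal payoffs (S − K): max(231.1, 0) = 231.1, max(47.11, 0) = 47.11, max(-48.05, 0) = 0, max(-97.27, 0) = 0
Node uu (S = 262.8): V_uu = e^(−0.1)·[0.5074·231.0781 + 0.4926·47.1094] = 127.0869
Node ud (S = 135.9): V_ud = e^(−0.1)·[0.5074·47.1094 + 0.4926·0.0000] = 21.6280
Node dd (S = 70.31): V_dd = e^(−0.1)·[0.5074·0.0000 + 0.4926·0.0000] = 0.0000
Node u (S = 181.2): V_u = e^(−0.1)·[0.5074·127.0869 + 0.4926·21.6280] = 67.9863
Node d (S = 93.75): V_d = e^(−0.1)·[0.5074·21.6280 + 0.4926·0.0000] = 9.9295
Node 0 (S = 125): V_0 = e^(−0.1)·[0.5074·67.9863 + 0.4926·9.9295] = 35.6386

$35.64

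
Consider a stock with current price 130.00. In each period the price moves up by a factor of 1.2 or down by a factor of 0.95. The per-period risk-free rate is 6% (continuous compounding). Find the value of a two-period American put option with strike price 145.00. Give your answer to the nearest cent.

15.00

Risk-neutral probability p = (e^0.06 − 0.95)/(1.2 − 0.95) = 0.1118/0.2500 = 0.4473
Terminal stock prices: S_uu = 187.2, S_ud = 148.2, S_dd = 117.3
Terminal payoffs (K − S): max(-42.2, 0) = 0, max(-3.2, 0) = 0, max(27.67, 0) = 27.67
Node u (S = 156): continuation = e^(−0.06)·[0.4473·0.0000 + 0.5527·0.0000] = 0.0000; exercise value = 0.0000 ≤ continuation, so V_u = 0.0000
Node d (S = 123.5): continuation = e^(−0.06)·[0.4473·0.0000 + 0.5527·27.6750] = 14.4040; exercise value = 21.5000 > continuation, so V_d = 21.5000 (exercise)
Node 0 (S = 130): continuation = e^(−0.06)·[0.4473·0.0000 + 0.5527·21.5000] = 11.1901; exercise value = 15.0000 > continuation, so V_0 = 15.0000 (exercise)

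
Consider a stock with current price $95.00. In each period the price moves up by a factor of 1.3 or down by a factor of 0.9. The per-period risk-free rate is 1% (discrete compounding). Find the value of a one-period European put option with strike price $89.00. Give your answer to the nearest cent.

Risk-neutral probability p = (1 + 0.01 − 0.9)/(1.3 − 0.9) = 0.1100/0.4000 = 0.2750
Terminal stock prices: S_u = 123.5, S_d = 85.5
Terminal payoffs (K − S): max(-34.5, 0) = 0, max(3.5, 0) = 3.5
Node 0 (S = 95): V_0 = 1/1.01·[0.2750·0.0000 + 0.7250·3.5000] = 2.5124

$2.51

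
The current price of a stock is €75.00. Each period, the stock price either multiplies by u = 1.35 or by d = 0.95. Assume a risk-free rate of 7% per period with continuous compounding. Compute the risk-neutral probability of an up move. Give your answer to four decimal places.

p = 0.3063

Risk-neutral probability p = (e^0.07 − 0.95)/(1.35 − 0.95) = 0.1225/0.4000 = 0.3063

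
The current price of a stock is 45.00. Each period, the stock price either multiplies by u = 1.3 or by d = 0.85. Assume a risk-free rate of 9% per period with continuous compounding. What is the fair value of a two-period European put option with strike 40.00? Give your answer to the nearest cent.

1.31

Risk-neutral probability p = (e^0.09 − 0.85)/(1.3 − 0.85) = 0.2442/0.4500 = 0.5426
Terminal stock prices: S_uu = 76.05, S_ud = 49.73, S_dd = 32.51
Terminal payoffs (K − S): max(-36.05, 0) = 0, max(-9.725, 0) = 0, max(7.488, 0) = 7.488
Node u (S = 58.5): V_u = e^(−0.09)·[0.5426·0.0000 + 0.4574·0.0000] = 0.0000
Node d (S = 38.25): V_d = e^(−0.09)·[0.5426·0.0000 + 0.4574·7.4875] = 3.1300
Node 0 (S = 45): V_0 = e^(−0.09)·[0.5426·0.0000 + 0.4574·3.1300] = 1.3084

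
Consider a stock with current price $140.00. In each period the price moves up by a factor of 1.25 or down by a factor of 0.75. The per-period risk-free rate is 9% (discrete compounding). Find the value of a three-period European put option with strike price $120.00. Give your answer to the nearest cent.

Risk-neutral probability p = (1 + 0.09 − 0.75)/(1.25 − 0.75) = 0.3400/0.5000 = 0.6800
Terminal stock prices: S_uuu = 273.4, S_uud = 164.1, S_udd = 98.44, S_ddd = 59.06
Terminal payoffs (K − S): max(-153.4, 0) = 0, max(-44.06, 0) = 0, max(21.56, 0) = 21.56, max(60.94, 0) = 60.94
Node uu (S = 218.8): V_uu = 1/1.09·[0.6800·0.0000 + 0.3200·0.0000] = 0.0000
Node ud (S = 131.2): V_ud = 1/1.09·[0.6800·0.0000 + 0.3200·21.5625] = 6.3303
Node dd (S = 78.75): V_dd = 1/1.09·[0.6800·21.5625 + 0.3200·60.9375] = 31.3417
Node u (S = 175): V_u = 1/1.09·[0.6800·0.0000 + 0.3200·6.3303] = 1.8584
Node d (S = 105): V_d = 1/1.09·[0.6800·6.3303 + 0.3200·31.3417] = 13.1504
Node 0 (S = 140): V_0 = 1/1.09·[0.6800·1.8584 + 0.3200·13.1504] = 5.0201

$5.02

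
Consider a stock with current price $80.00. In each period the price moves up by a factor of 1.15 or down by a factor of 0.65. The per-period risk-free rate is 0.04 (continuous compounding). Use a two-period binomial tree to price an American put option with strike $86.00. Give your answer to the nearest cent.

$11.26

Risk-neutral probability p = (e^0.04 − 0.65)/(1.15 − 0.65) = 0.3908/0.5000 = 0.7816
Terminal stock prices: S_uu = 105.8, S_ud = 59.8, S_dd = 33.8
Terminal payoffs (K − S): max(-19.8, 0) = 0, max(26.2, 0) = 26.2, max(52.2, 0) = 52.2
Node u (S = 92): continuation = e^(−0.04)·[0.7816·0.0000 + 0.2184·26.2000] = 5.4972; exercise value = 0.0000 ≤ continuation, so V_u = 5.4972
Node d (S = 52): continuation = e^(−0.04)·[0.7816·26.2000 + 0.2184·52.2000] = 30.6279; exercise value = 34.0000 > continuation, so V_d = 34.0000 (exercise)
Node 0 (S = 80): continuation = e^(−0.04)·[0.7816·5.4972 + 0.2184·34.0000] = 11.2620; exercise value = 6.0000 ≤ continuation, so V_0 = 11.2620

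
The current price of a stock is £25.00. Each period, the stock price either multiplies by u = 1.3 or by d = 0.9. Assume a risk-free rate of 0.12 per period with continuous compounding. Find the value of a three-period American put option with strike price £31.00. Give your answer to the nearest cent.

£6.00

Risk-neutral probability p = (e^0.12 − 0.9)/(1.3 − 0.9) = 0.2275/0.4000 = 0.5687
Terminal stock prices: S_uuu = 54.93, S_uud = 38.03, S_udd = 26.33, S_ddd = 18.23
Terminal payoffs (K − S): max(-23.93, 0) = 0, max(-7.025, 0) = 0, max(4.675, 0) = 4.675, max(12.77, 0) = 12.77
Node uu (S = 42.25): continuation = e^(−0.12)·[0.5687·0.0000 + 0.4313·0.0000] = 0.0000; exercise value = 0.0000 ≤ continuation, so V_uu = 0.0000
Node ud (S = 29.25): continuation = e^(−0.12)·[0.5687·0.0000 + 0.4313·4.6750] = 1.7881; exercise value = 1.7500 ≤ continuation, so V_ud = 1.7881
Node dd (S = 20.25): continuation = e^(−0.12)·[0.5687·4.6750 + 0.4313·12.7750] = 7.2445; exercise value = 10.7500 > continuation, so V_dd = 10.7500 (exercise)
Node u (S = 32.5): continuation = e^(−0.12)·[0.5687·0.0000 + 0.4313·1.7881] = 0.6840; exercise value = 0.0000 ≤ continuation, so V_u = 0.6840
Node d (S = 22.5): continuation = e^(−0.12)·[0.5687·1.7881 + 0.4313·10.7500] = 5.0138; exercise value = 8.5000 > continuation, so V_d = 8.5000 (exercise)
Node 0 (S = 25): continuation = e^(−0.12)·[0.5687·0.6840 + 0.4313·8.5000] = 3.5962; exercise value = 6.0000 > continuation, so V_0 = 6.0000 (exercise)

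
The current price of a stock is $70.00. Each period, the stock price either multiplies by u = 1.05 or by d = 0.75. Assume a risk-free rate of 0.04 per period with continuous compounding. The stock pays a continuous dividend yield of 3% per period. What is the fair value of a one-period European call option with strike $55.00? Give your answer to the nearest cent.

Per-period risk-free factor R = e^0.04 = 1.0408; dividend-adjusted growth = e^(0.04−0.03) = 1.0101.
Risk-neutral probability p = (1.0101 − 0.75)/(1.05 − 0.75) = 0.2601/0.3000 = 0.8668
Terminal stock prices: S_u = 73.5, S_d = 52.5
Terminal payoffs (S − K): max(18.5, 0) = 18.5, max(-2.5, 0) = 0
Node 0 (S = 70): V_0 = e^(−0.04)·[0.8668·18.5000 + 0.1332·0.0000] = 15.4076

$15.41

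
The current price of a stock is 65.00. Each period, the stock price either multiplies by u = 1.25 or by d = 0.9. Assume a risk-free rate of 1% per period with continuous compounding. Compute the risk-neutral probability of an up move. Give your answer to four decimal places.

Risk-neutral probability p = (e^0.01 − 0.9)/(1.25 − 0.9) = 0.1101/0.3500 = 0.3144

p = 0.3144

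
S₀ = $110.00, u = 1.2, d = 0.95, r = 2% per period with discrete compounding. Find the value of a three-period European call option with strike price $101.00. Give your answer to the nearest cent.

$17.18

Risk-neutral probability p = (1 + 0.02 − 0.95)/(1.2 − 0.95) = 0.0700/0.2500 = 0.2800
Terminal stock prices: S_uuu = 190.1, S_uud = 150.5, S_udd = 119.1, S_ddd = 94.31
Terminal payoffs (S − K): max(89.08, 0) = 89.08, max(49.48, 0) = 49.48, max(18.13, 0) = 18.13, max(-6.689, 0) = 0
Node uu (S = 158.4): V_uu = 1/1.02·[0.2800·89.0800 + 0.7200·49.4800] = 59.3804
Node ud (S = 125.4): V_ud = 1/1.02·[0.2800·49.4800 + 0.7200·18.1300] = 26.3804
Node dd (S = 99.27): V_dd = 1/1.02·[0.2800·18.1300 + 0.7200·0.0000] = 4.9769
Node u (S = 132): V_u = 1/1.02·[0.2800·59.3804 + 0.7200·26.3804] = 34.9220
Node d (S = 104.5): V_d = 1/1.02·[0.2800·26.3804 + 0.7200·4.9769] = 10.7548
Node 0 (S = 110): V_0 = 1/1.02·[0.2800·34.9220 + 0.7200·10.7548] = 17.1780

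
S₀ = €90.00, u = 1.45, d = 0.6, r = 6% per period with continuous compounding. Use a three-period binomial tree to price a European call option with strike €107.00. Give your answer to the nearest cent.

€24.63

Risk-neutral probability p = (e^0.06 − 0.6)/(1.45 − 0.6) = 0.4618/0.8500 = 0.5433
Terminal stock prices: S_uuu = 274.4, S_uud = 113.5, S_udd = 46.98, S_ddd = 19.44
Terminal payoffs (S − K): max(167.4, 0) = 167.4, max(6.535, 0) = 6.535, max(-60.02, 0) = 0, max(-87.56, 0) = 0
Node uu (S = 189.2): V_uu = e^(−0.06)·[0.5433·167.3762 + 0.4567·6.5350] = 88.4562
Node ud (S = 78.3): V_ud = e^(−0.06)·[0.5433·6.5350 + 0.4567·0.0000] = 3.3439
Node dd (S = 32.4): V_dd = e^(−0.06)·[0.5433·0.0000 + 0.4567·0.0000] = 0.0000
Node u (S = 130.5): V_u = e^(−0.06)·[0.5433·88.4562 + 0.4567·3.3439] = 46.7008
Node d (S = 54): V_d = e^(−0.06)·[0.5433·3.3439 + 0.4567·0.0000] = 1.7111
Node 0 (S = 90): V_0 = e^(−0.06)·[0.5433·46.7008 + 0.4567·1.7111] = 24.6325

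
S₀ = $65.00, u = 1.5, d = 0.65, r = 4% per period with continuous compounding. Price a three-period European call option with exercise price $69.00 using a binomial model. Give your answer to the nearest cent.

$20.88

Risk-neutral probability p = (e^0.04 − 0.65)/(1.5 − 0.65) = 0.3908/0.8500 = 0.4598
Terminal stock prices: S_uuu = 219.4, S_uud = 95.06, S_udd = 41.19, S_ddd = 17.85
Terminal payoffs (S − K): max(150.4, 0) = 150.4, max(26.06, 0) = 26.06, max(-27.81, 0) = 0, max(-51.15, 0) = 0
Node uu (S = 146.2): V_uu = e^(−0.04)·[0.4598·150.3750 + 0.5402·26.0625] = 79.9555
Node ud (S = 63.38): V_ud = e^(−0.04)·[0.4598·26.0625 + 0.5402·0.0000] = 11.5131
Node dd (S = 27.46): V_dd = e^(−0.04)·[0.4598·0.0000 + 0.5402·0.0000] = 0.0000
Node u (S = 97.5): V_u = e^(−0.04)·[0.4598·79.9555 + 0.5402·11.5131] = 41.2961
Node d (S = 42.25): V_d = e^(−0.04)·[0.4598·11.5131 + 0.5402·0.0000] = 5.0859
Node 0 (S = 65): V_0 = e^(−0.04)·[0.4598·41.2961 + 0.5402·5.0859] = 20.8823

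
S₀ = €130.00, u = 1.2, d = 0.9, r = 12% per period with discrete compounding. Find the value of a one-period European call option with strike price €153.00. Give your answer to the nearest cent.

Risk-neutral probability p = (1 + 0.12 − 0.9)/(1.2 − 0.9) = 0.2200/0.3000 = 0.7333
Terminal stock prices: S_u = 156, S_d = 117
Terminal payoffs (S − K): max(3, 0) = 3, max(-36, 0) = 0
Node 0 (S = 130): V_0 = 1/1.12·[0.7333·3.0000 + 0.2667·0.0000] = 1.9643

€1.96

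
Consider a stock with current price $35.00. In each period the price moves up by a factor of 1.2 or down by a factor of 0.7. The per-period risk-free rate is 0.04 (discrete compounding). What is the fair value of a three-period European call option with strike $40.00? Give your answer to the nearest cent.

$5.72

Risk-neutral probability p = (1 + 0.04 − 0.7)/(1.2 − 0.7) = 0.3400/0.5000 = 0.6800
Terminal stock prices: S_uuu = 60.48, S_uud = 35.28, S_udd = 20.58, S_ddd = 12
Terminal payoffs (S − K): max(20.48, 0) = 20.48, max(-4.72, 0) = 0, max(-19.42, 0) = 0, max(-28, 0) = 0
Node uu (S = 50.4): V_uu = 1/1.04·[0.6800·20.4800 + 0.3200·0.0000] = 13.3908
Node ud (S = 29.4): V_ud = 1/1.04·[0.6800·0.0000 + 0.3200·0.0000] = 0.0000
Node dd (S = 17.15): V_dd = 1/1.04·[0.6800·0.0000 + 0.3200·0.0000] = 0.0000
Node u (S = 42): V_u = 1/1.04·[0.6800·13.3908 + 0.3200·0.0000] = 8.7555
Node d (S = 24.5): V_d = 1/1.04·[0.6800·0.0000 + 0.3200·0.0000] = 0.0000
Node 0 (S = 35): V_0 = 1/1.04·[0.6800·8.7555 + 0.3200·0.0000] = 5.7248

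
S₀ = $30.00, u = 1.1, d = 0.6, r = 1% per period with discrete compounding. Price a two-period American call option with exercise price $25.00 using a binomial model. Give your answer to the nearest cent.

Risk-neutral probability p = (1 + 0.01 − 0.6)/(1.1 − 0.6) = 0.4100/0.5000 = 0.8200
Terminal stock prices: S_uu = 36.3, S_ud = 19.8, S_dd = 10.8
Terminal payoffs (S − K): max(11.3, 0) = 11.3, max(-5.2, 0) = 0, max(-14.2, 0) = 0
Node u (S = 33): continuation = 1/1.01·[0.8200·11.3000 + 0.1800·0.0000] = 9.1743; exercise value = 8.0000 ≤ continuation, so V_u = 9.1743
Node d (S = 18): continuation = 1/1.01·[0.8200·0.0000 + 0.1800·0.0000] = 0.0000; exercise value = 0.0000 ≤ continuation, so V_d = 0.0000
Node 0 (S = 30): continuation = 1/1.01·[0.8200·9.1743 + 0.1800·0.0000] = 7.4484; exercise value = 5.0000 ≤ continuation, so V_0 = 7.4484

$7.45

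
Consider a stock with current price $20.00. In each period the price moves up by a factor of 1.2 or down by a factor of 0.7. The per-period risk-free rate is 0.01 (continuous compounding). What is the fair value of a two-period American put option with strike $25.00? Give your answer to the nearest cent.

$6.03

Risk-neutral probability p = (e^0.01 − 0.7)/(1.2 − 0.7) = 0.3101/0.5000 = 0.6201
Terminal stock prices: S_uu = 28.8, S_ud = 16.8, S_dd = 9.8
Terminal payoffs (K − S): max(-3.8, 0) = 0, max(8.2, 0) = 8.2, max(15.2, 0) = 15.2
Node u (S = 24): continuation = e^(−0.01)·[0.6201·0.0000 + 0.3799·8.2000] = 3.0842; exercise value = 1.0000 ≤ continuation, so V_u = 3.0842
Node d (S = 14): continuation = e^(−0.01)·[0.6201·8.2000 + 0.3799·15.2000] = 10.7512; exercise value = 11.0000 > continuation, so V_d = 11.0000 (exercise)
Node 0 (S = 20): continuation = e^(−0.01)·[0.6201·3.0842 + 0.3799·11.0000] = 6.0308; exercise value = 5.0000 ≤ continuation, so V_0 = 6.0308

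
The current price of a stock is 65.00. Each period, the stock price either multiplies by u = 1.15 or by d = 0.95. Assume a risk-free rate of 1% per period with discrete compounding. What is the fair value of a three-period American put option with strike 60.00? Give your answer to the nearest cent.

Risk-neutral probability p = (1 + 0.01 − 0.95)/(1.15 − 0.95) = 0.0600/0.2000 = 0.3000
Terminal stock prices: S_uuu = 98.86, S_uud = 81.66, S_udd = 67.46, S_ddd = 55.73
Terminal payoffs (K − S): max(-38.86, 0) = 0, max(-21.66, 0) = 0, max(-7.462, 0) = 0, max(4.271, 0) = 4.271
Node uu (S = 85.96): continuation = 1/1.01·[0.3000·0.0000 + 0.7000·0.0000] = 0.0000; exercise value = 0.0000 ≤ continuation, so V_uu = 0.0000
Node ud (S = 71.01): continuation = 1/1.01·[0.3000·0.0000 + 0.7000·0.0000] = 0.0000; exercise value = 0.0000 ≤ continuation, so V_ud = 0.0000
Node dd (S = 58.66): continuation = 1/1.01·[0.3000·0.0000 + 0.7000·4.2706] = 2.9598; exercise value = 1.3375 ≤ continuation, so V_dd = 2.9598
Node u (S = 74.75): continuation = 1/1.01·[0.3000·0.0000 + 0.7000·0.0000] = 0.0000; exercise value = 0.0000 ≤ continuation, so V_u = 0.0000
Node d (S = 61.75): continuation = 1/1.01·[0.3000·0.0000 + 0.7000·2.9598] = 2.0514; exercise value = 0.0000 ≤ continuation, so V_d = 2.0514
Node 0 (S = 65): continuation = 1/1.01·[0.3000·0.0000 + 0.7000·2.0514] = 1.4217; exercise value = 0.0000 ≤ continuation, so V_0 = 1.4217

1.42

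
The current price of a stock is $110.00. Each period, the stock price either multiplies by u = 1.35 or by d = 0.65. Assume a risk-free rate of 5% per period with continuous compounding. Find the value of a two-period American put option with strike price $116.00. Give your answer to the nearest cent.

Risk-neutral probability p = (e^0.05 − 0.65)/(1.35 − 0.65) = 0.4013/0.7000 = 0.5732
Terminal stock prices: S_uu = 200.5, S_ud = 96.53, S_dd = 46.48
Terminal payoffs (K − S): max(-84.48, 0) = 0, max(19.47, 0) = 19.47, max(69.53, 0) = 69.53
Node u (S = 148.5): continuation = e^(−0.05)·[0.5732·0.0000 + 0.4268·19.4750] = 7.9057; exercise value = 0.0000 ≤ continuation, so V_u = 7.9057
Node d (S = 71.5): continuation = e^(−0.05)·[0.5732·19.4750 + 0.4268·69.5250] = 38.8426; exercise value = 44.5000 > continuation, so V_d = 44.5000 (exercise)
Node 0 (S = 110): continuation = e^(−0.05)·[0.5732·7.9057 + 0.4268·44.5000] = 22.3753; exercise value = 6.0000 ≤ continuation, so V_0 = 22.3753

$22.38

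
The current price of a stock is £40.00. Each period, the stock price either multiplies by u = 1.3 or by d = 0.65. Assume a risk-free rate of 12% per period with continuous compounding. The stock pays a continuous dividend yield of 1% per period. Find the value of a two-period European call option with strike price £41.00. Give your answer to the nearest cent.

Per-period risk-free factor R = e^0.12 = 1.1275; dividend-adjusted growth = e^(0.12−0.01) = 1.1163.
Risk-neutral probability p = (1.1163 − 0.65)/(1.3 − 0.65) = 0.4663/0.6500 = 0.7174
Terminal stock prices: S_uu = 67.6, S_ud = 33.8, S_dd = 16.9
Terminal payoffs (S − K): max(26.6, 0) = 26.6, max(-7.2, 0) = 0, max(-24.1, 0) = 0
Node u (S = 52): V_u = e^(−0.12)·[0.7174·26.6000 + 0.2826·0.0000] = 16.9238
Node d (S = 26): V_d = e^(−0.12)·[0.7174·0.0000 + 0.2826·0.0000] = 0.0000
Node 0 (S = 40): V_0 = e^(−0.12)·[0.7174·16.9238 + 0.2826·0.0000] = 10.7675

£10.77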